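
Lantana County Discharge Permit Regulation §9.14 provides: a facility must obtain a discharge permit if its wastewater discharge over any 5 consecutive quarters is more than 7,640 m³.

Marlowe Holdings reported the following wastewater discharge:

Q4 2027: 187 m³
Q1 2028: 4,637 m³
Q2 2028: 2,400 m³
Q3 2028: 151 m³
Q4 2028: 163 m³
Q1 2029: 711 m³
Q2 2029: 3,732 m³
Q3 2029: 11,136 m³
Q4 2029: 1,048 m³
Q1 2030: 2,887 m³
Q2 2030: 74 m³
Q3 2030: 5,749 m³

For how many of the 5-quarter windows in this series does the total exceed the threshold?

6

Q4 2027–Q4 2028: 187 m³ + 4,637 m³ + 2,400 m³ + 151 m³ + 163 m³ = 7,538 m³ (under)
Q1 2028–Q1 2029: 4,637 m³ + 2,400 m³ + 151 m³ + 163 m³ + 711 m³ = 8,062 m³ (over)
Q2 2028–Q2 2029: 2,400 m³ + 151 m³ + 163 m³ + 711 m³ + 3,732 m³ = 7,157 m³ (under)
Q3 2028–Q3 2029: 151 m³ + 163 m³ + 711 m³ + 3,732 m³ + 11,136 m³ = 15,893 m³ (over)
Q4 2028–Q4 2029: 163 m³ + 711 m³ + 3,732 m³ + 11,136 m³ + 1,048 m³ = 16,790 m³ (over)
Q1 2029–Q1 2030: 711 m³ + 3,732 m³ + 11,136 m³ + 1,048 m³ + 2,887 m³ = 19,514 m³ (over)
Q2 2029–Q2 2030: 3,732 m³ + 11,136 m³ + 1,048 m³ + 2,887 m³ + 74 m³ = 18,877 m³ (over)
Q3 2029–Q3 2030: 11,136 m³ + 1,048 m³ + 2,887 m³ + 74 m³ + 5,749 m³ = 20,894 m³ (over)
6 windows exceed the threshold.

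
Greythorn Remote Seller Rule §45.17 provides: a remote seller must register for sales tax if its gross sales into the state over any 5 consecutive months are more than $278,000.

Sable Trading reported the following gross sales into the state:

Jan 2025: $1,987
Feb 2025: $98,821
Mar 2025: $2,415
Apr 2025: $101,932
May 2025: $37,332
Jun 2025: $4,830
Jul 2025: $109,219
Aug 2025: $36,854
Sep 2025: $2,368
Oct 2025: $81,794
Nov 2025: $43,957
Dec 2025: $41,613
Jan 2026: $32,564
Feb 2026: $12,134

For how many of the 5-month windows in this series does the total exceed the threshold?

Jan 2025–May 2025: $1,987 + $98,821 + $2,415 + $101,932 + $37,332 = $242,487 (under)
Feb 2025–Jun 2025: $98,821 + $2,415 + $101,932 + $37,332 + $4,830 = $245,330 (under)
Mar 2025–Jul 2025: $2,415 + $101,932 + $37,332 + $4,830 + $109,219 = $255,728 (under)
Apr 2025–Aug 2025: $101,932 + $37,332 + $4,830 + $109,219 + $36,854 = $290,167 (over)
May 2025–Sep 2025: $37,332 + $4,830 + $109,219 + $36,854 + $2,368 = $190,603 (under)
Jun 2025–Oct 2025: $4,830 + $109,219 + $36,854 + $2,368 + $81,794 = $235,065 (under)
Jul 2025–Nov 2025: $109,219 + $36,854 + $2,368 + $81,794 + $43,957 = $274,192 (under)
Aug 2025–Dec 2025: $36,854 + $2,368 + $81,794 + $43,957 + $41,613 = $206,586 (under)
Sep 2025–Jan 2026: $2,368 + $81,794 + $43,957 + $41,613 + $32,564 = $202,296 (under)
Oct 2025–Feb 2026: $81,794 + $43,957 + $41,613 + $32,564 + $12,134 = $212,062 (under)
1 window exceeds the threshold.

1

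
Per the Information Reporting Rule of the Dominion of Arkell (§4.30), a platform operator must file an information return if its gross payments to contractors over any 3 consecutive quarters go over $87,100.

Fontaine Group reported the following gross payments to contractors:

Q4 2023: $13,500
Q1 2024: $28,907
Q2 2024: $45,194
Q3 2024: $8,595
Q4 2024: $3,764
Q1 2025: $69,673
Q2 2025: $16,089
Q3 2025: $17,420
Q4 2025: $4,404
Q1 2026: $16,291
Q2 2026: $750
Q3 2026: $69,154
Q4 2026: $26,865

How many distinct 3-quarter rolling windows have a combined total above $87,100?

Q4 2023–Q2 2024: $13,500 + $28,907 + $45,194 = $87,601 (over)
Q1 2024–Q3 2024: $28,907 + $45,194 + $8,595 = $82,696 (under)
Q2 2024–Q4 2024: $45,194 + $8,595 + $3,764 = $57,553 (under)
Q3 2024–Q1 2025: $8,595 + $3,764 + $69,673 = $82,032 (under)
Q4 2024–Q2 2025: $3,764 + $69,673 + $16,089 = $89,526 (over)
Q1 2025–Q3 2025: $69,673 + $16,089 + $17,420 = $103,182 (over)
Q2 2025–Q4 2025: $16,089 + $17,420 + $4,404 = $37,913 (under)
Q3 2025–Q1 2026: $17,420 + $4,404 + $16,291 = $38,115 (under)
Q4 2025–Q2 2026: $4,404 + $16,291 + $750 = $21,445 (under)
Q1 2026–Q3 2026: $16,291 + $750 + $69,154 = $86,195 (under)
Q2 2026–Q4 2026: $750 + $69,154 + $26,865 = $96,769 (over)
4 windows exceed the threshold.

4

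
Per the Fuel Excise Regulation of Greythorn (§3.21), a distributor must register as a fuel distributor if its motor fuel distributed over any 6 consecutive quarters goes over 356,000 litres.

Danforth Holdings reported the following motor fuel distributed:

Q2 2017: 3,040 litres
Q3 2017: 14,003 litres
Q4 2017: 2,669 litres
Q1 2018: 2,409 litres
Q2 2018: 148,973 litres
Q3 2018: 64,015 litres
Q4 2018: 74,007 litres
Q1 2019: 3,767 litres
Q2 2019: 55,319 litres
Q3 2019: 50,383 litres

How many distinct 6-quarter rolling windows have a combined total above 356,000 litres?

1

Q2 2017–Q3 2018: 3,040 litres + 14,003 litres + 2,669 litres + 2,409 litres + 148,973 litres + 64,015 litres = 235,109 litres (under)
Q3 2017–Q4 2018: 14,003 litres + 2,669 litres + 2,409 litres + 148,973 litres + 64,015 litres + 74,007 litres = 306,076 litres (under)
Q4 2017–Q1 2019: 2,669 litres + 2,409 litres + 148,973 litres + 64,015 litres + 74,007 litres + 3,767 litres = 295,840 litres (under)
Q1 2018–Q2 2019: 2,409 litres + 148,973 litres + 64,015 litres + 74,007 litres + 3,767 litres + 55,319 litres = 348,490 litres (under)
Q2 2018–Q3 2019: 148,973 litres + 64,015 litres + 74,007 litres + 3,767 litres + 55,319 litres + 50,383 litres = 396,464 litres (over)
1 window exceeds the threshold.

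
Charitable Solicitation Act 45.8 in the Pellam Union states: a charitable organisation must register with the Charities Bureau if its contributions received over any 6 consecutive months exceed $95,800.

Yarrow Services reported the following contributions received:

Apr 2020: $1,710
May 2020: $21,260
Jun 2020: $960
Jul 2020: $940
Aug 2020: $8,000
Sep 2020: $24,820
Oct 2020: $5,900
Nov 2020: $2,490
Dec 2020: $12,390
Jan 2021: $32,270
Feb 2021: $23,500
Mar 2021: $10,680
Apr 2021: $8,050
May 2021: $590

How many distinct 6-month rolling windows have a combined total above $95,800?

1

Apr 2020–Sep 2020: $1,710 + $21,260 + $960 + $940 + $8,000 + $24,820 = $57,690 (under)
May 2020–Oct 2020: $21,260 + $960 + $940 + $8,000 + $24,820 + $5,900 = $61,880 (under)
Jun 2020–Nov 2020: $960 + $940 + $8,000 + $24,820 + $5,900 + $2,490 = $43,110 (under)
Jul 2020–Dec 2020: $940 + $8,000 + $24,820 + $5,900 + $2,490 + $12,390 = $54,540 (under)
Aug 2020–Jan 2021: $8,000 + $24,820 + $5,900 + $2,490 + $12,390 + $32,270 = $85,870 (under)
Sep 2020–Feb 2021: $24,820 + $5,900 + $2,490 + $12,390 + $32,270 + $23,500 = $101,370 (over)
Oct 2020–Mar 2021: $5,900 + $2,490 + $12,390 + $32,270 + $23,500 + $10,680 = $87,230 (under)
Nov 2020–Apr 2021: $2,490 + $12,390 + $32,270 + $23,500 + $10,680 + $8,050 = $89,380 (under)
Dec 2020–May 2021: $12,390 + $32,270 + $23,500 + $10,680 + $8,050 + $590 = $87,480 (under)
1 window exceeds the threshold.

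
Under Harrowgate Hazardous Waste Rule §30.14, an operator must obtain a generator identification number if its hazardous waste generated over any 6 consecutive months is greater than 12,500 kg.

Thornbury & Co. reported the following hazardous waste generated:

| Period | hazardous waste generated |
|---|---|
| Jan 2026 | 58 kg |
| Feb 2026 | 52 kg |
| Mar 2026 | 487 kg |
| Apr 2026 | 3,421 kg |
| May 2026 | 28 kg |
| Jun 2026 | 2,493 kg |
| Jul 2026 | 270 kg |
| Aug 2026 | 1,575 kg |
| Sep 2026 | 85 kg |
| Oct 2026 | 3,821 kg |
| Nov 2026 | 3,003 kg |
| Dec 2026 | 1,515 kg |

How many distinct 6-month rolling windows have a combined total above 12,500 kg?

0

Jan 2026–Jun 2026: 58 kg + 52 kg + 487 kg + 3,421 kg + 28 kg + 2,493 kg = 6,539 kg (under)
Feb 2026–Jul 2026: 52 kg + 487 kg + 3,421 kg + 28 kg + 2,493 kg + 270 kg = 6,751 kg (under)
Mar 2026–Aug 2026: 487 kg + 3,421 kg + 28 kg + 2,493 kg + 270 kg + 1,575 kg = 8,274 kg (under)
Apr 2026–Sep 2026: 3,421 kg + 28 kg + 2,493 kg + 270 kg + 1,575 kg + 85 kg = 7,872 kg (under)
May 2026–Oct 2026: 28 kg + 2,493 kg + 270 kg + 1,575 kg + 85 kg + 3,821 kg = 8,272 kg (under)
Jun 2026–Nov 2026: 2,493 kg + 270 kg + 1,575 kg + 85 kg + 3,821 kg + 3,003 kg = 11,247 kg (under)
Jul 2026–Dec 2026: 270 kg + 1,575 kg + 85 kg + 3,821 kg + 3,003 kg + 1,515 kg = 10,269 kg (under)
0 windows exceed the threshold.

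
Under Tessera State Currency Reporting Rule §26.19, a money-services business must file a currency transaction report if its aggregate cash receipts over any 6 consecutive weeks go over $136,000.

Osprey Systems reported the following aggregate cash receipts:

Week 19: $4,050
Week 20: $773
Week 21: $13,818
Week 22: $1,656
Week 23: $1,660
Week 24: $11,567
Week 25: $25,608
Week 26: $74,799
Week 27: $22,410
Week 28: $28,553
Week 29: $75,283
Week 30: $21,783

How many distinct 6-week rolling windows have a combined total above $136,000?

4

Week 19–Week 24: $4,050 + $773 + $13,818 + $1,656 + $1,660 + $11,567 = $33,524 (under)
Week 20–Week 25: $773 + $13,818 + $1,656 + $1,660 + $11,567 + $25,608 = $55,082 (under)
Week 21–Week 26: $13,818 + $1,656 + $1,660 + $11,567 + $25,608 + $74,799 = $129,108 (under)
Week 22–Week 27: $1,656 + $1,660 + $11,567 + $25,608 + $74,799 + $22,410 = $137,700 (over)
Week 23–Week 28: $1,660 + $11,567 + $25,608 + $74,799 + $22,410 + $28,553 = $164,597 (over)
Week 24–Week 29: $11,567 + $25,608 + $74,799 + $22,410 + $28,553 + $75,283 = $238,220 (over)
Week 25–Week 30: $25,608 + $74,799 + $22,410 + $28,553 + $75,283 + $21,783 = $248,436 (over)
4 windows exceed the threshold.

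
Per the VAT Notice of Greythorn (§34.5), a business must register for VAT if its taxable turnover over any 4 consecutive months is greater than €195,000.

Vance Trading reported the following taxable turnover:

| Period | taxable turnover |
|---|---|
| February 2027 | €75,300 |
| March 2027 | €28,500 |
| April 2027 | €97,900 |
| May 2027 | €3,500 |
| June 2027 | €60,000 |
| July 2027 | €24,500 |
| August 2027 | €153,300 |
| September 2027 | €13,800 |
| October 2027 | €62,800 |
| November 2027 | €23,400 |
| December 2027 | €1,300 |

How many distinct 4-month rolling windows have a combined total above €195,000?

5

February 2027–May 2027: €75,300 + €28,500 + €97,900 + €3,500 = €205,200 (over)
March 2027–June 2027: €28,500 + €97,900 + €3,500 + €60,000 = €189,900 (under)
April 2027–July 2027: €97,900 + €3,500 + €60,000 + €24,500 = €185,900 (under)
May 2027–August 2027: €3,500 + €60,000 + €24,500 + €153,300 = €241,300 (over)
June 2027–September 2027: €60,000 + €24,500 + €153,300 + €13,800 = €251,600 (over)
July 2027–October 2027: €24,500 + €153,300 + €13,800 + €62,800 = €254,400 (over)
August 2027–November 2027: €153,300 + €13,800 + €62,800 + €23,400 = €253,300 (over)
September 2027–December 2027: €13,800 + €62,800 + €23,400 + €1,300 = €101,300 (under)
5 windows exceed the threshold.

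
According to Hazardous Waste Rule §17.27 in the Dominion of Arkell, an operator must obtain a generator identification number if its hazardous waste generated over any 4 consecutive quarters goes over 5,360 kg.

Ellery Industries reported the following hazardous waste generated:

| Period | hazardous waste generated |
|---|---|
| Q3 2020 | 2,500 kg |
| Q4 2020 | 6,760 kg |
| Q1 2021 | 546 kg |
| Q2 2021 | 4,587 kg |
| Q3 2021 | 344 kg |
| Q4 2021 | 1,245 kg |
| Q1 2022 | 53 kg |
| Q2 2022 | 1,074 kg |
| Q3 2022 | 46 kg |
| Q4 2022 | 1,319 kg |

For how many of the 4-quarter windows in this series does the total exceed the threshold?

4

Q3 2020–Q2 2021: 2,500 kg + 6,760 kg + 546 kg + 4,587 kg = 14,393 kg (over)
Q4 2020–Q3 2021: 6,760 kg + 546 kg + 4,587 kg + 344 kg = 12,237 kg (over)
Q1 2021–Q4 2021: 546 kg + 4,587 kg + 344 kg + 1,245 kg = 6,722 kg (over)
Q2 2021–Q1 2022: 4,587 kg + 344 kg + 1,245 kg + 53 kg = 6,229 kg (over)
Q3 2021–Q2 2022: 344 kg + 1,245 kg + 53 kg + 1,074 kg = 2,716 kg (under)
Q4 2021–Q3 2022: 1,245 kg + 53 kg + 1,074 kg + 46 kg = 2,418 kg (under)
Q1 2022–Q4 2022: 53 kg + 1,074 kg + 46 kg + 1,319 kg = 2,492 kg (under)
4 windows exceed the threshold.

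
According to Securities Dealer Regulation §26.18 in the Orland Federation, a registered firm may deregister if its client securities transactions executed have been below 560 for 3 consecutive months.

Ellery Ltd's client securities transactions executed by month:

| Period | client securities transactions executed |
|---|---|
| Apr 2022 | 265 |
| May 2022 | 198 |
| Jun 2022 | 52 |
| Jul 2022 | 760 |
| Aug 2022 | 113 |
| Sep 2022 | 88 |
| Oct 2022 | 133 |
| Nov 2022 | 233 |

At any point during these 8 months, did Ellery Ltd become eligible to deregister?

Months below 560: Apr 2022, May 2022, Jun 2022, Aug 2022, Sep 2022, Oct 2022, Nov 2022.
Longest run of consecutive months below the threshold: 4.
4 ≥ 3, so Ellery Ltd became eligible.

Yes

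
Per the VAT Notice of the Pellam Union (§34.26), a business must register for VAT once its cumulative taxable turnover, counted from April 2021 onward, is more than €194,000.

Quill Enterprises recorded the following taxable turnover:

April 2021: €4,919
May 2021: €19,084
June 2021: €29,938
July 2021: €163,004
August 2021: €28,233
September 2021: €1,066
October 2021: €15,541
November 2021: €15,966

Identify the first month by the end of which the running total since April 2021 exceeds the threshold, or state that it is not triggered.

Through April 2021: €4,919
Through May 2021: €24,003
Through June 2021: €53,941
Through July 2021: €216,945 ← exceeds threshold

July 2021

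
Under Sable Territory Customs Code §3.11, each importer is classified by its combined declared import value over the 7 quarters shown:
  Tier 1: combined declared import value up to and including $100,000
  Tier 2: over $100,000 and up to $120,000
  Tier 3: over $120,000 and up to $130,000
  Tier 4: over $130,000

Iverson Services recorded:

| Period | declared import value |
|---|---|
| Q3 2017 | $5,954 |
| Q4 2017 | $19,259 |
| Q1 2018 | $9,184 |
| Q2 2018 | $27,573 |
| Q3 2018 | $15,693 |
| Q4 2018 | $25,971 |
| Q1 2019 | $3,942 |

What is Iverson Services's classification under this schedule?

Combined declared import value: $5,954 + $19,259 + $9,184 + $27,573 + $15,693 + $25,971 + $3,942 = $107,576.
$100,000 < $107,576 ≤ $120,000, so Tier 2 applies.

Tier 2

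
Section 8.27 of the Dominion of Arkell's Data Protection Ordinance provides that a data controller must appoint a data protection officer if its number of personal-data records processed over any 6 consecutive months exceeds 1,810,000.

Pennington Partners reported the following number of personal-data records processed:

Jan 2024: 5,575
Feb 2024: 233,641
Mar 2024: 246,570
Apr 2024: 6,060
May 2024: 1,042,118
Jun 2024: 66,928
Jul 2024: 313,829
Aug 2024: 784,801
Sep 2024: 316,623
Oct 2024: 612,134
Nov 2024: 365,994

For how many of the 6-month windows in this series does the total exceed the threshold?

Jan 2024–Jun 2024: 5,575 + 233,641 + 246,570 + 6,060 + 1,042,118 + 66,928 = 1,600,892 (under)
Feb 2024–Jul 2024: 233,641 + 246,570 + 6,060 + 1,042,118 + 66,928 + 313,829 = 1,909,146 (over)
Mar 2024–Aug 2024: 246,570 + 6,060 + 1,042,118 + 66,928 + 313,829 + 784,801 = 2,460,306 (over)
Apr 2024–Sep 2024: 6,060 + 1,042,118 + 66,928 + 313,829 + 784,801 + 316,623 = 2,530,359 (over)
May 2024–Oct 2024: 1,042,118 + 66,928 + 313,829 + 784,801 + 316,623 + 612,134 = 3,136,433 (over)
Jun 2024–Nov 2024: 66,928 + 313,829 + 784,801 + 316,623 + 612,134 + 365,994 = 2,460,309 (over)
5 windows exceed the threshold.

5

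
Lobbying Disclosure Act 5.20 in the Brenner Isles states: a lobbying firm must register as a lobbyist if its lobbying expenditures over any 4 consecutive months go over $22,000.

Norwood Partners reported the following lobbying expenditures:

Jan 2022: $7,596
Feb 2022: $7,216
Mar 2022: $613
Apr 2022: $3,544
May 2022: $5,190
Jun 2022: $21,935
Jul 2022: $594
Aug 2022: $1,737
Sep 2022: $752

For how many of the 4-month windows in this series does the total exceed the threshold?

Jan 2022–Apr 2022: $7,596 + $7,216 + $613 + $3,544 = $18,969 (under)
Feb 2022–May 2022: $7,216 + $613 + $3,544 + $5,190 = $16,563 (under)
Mar 2022–Jun 2022: $613 + $3,544 + $5,190 + $21,935 = $31,282 (over)
Apr 2022–Jul 2022: $3,544 + $5,190 + $21,935 + $594 = $31,263 (over)
May 2022–Aug 2022: $5,190 + $21,935 + $594 + $1,737 = $29,456 (over)
Jun 2022–Sep 2022: $21,935 + $594 + $1,737 + $752 = $25,018 (over)
4 windows exceed the threshold.

4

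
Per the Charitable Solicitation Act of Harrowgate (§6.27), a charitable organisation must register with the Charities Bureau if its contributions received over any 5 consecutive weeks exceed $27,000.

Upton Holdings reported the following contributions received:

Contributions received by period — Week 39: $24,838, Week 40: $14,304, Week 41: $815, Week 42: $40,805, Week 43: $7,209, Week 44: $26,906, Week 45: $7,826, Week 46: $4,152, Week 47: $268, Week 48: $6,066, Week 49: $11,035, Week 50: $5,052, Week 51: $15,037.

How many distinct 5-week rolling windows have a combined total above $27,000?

8

Week 39–Week 43: $24,838 + $14,304 + $815 + $40,805 + $7,209 = $87,971 (over)
Week 40–Week 44: $14,304 + $815 + $40,805 + $7,209 + $26,906 = $90,039 (over)
Week 41–Week 45: $815 + $40,805 + $7,209 + $26,906 + $7,826 = $83,561 (over)
Week 42–Week 46: $40,805 + $7,209 + $26,906 + $7,826 + $4,152 = $86,898 (over)
Week 43–Week 47: $7,209 + $26,906 + $7,826 + $4,152 + $268 = $46,361 (over)
Week 44–Week 48: $26,906 + $7,826 + $4,152 + $268 + $6,066 = $45,218 (over)
Week 45–Week 49: $7,826 + $4,152 + $268 + $6,066 + $11,035 = $29,347 (over)
Week 46–Week 50: $4,152 + $268 + $6,066 + $11,035 + $5,052 = $26,573 (under)
Week 47–Week 51: $268 + $6,066 + $11,035 + $5,052 + $15,037 = $37,458 (over)
8 windows exceed the threshold.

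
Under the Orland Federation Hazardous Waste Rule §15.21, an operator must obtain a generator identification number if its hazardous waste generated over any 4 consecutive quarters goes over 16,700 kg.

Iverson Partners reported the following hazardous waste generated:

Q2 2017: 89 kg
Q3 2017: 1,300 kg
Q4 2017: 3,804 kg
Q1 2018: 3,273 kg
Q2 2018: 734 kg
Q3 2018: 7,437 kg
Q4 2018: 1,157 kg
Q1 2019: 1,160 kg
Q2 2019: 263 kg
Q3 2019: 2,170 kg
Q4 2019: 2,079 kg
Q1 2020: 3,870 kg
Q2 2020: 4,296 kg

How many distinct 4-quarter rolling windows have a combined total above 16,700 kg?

Q2 2017–Q1 2018: 89 kg + 1,300 kg + 3,804 kg + 3,273 kg = 8,466 kg (under)
Q3 2017–Q2 2018: 1,300 kg + 3,804 kg + 3,273 kg + 734 kg = 9,111 kg (under)
Q4 2017–Q3 2018: 3,804 kg + 3,273 kg + 734 kg + 7,437 kg = 15,248 kg (under)
Q1 2018–Q4 2018: 3,273 kg + 734 kg + 7,437 kg + 1,157 kg = 12,601 kg (under)
Q2 2018–Q1 2019: 734 kg + 7,437 kg + 1,157 kg + 1,160 kg = 10,488 kg (under)
Q3 2018–Q2 2019: 7,437 kg + 1,157 kg + 1,160 kg + 263 kg = 10,017 kg (under)
Q4 2018–Q3 2019: 1,157 kg + 1,160 kg + 263 kg + 2,170 kg = 4,750 kg (under)
Q1 2019–Q4 2019: 1,160 kg + 263 kg + 2,170 kg + 2,079 kg = 5,672 kg (under)
Q2 2019–Q1 2020: 263 kg + 2,170 kg + 2,079 kg + 3,870 kg = 8,382 kg (under)
Q3 2019–Q2 2020: 2,170 kg + 2,079 kg + 3,870 kg + 4,296 kg = 12,415 kg (under)
0 windows exceed the threshold.

0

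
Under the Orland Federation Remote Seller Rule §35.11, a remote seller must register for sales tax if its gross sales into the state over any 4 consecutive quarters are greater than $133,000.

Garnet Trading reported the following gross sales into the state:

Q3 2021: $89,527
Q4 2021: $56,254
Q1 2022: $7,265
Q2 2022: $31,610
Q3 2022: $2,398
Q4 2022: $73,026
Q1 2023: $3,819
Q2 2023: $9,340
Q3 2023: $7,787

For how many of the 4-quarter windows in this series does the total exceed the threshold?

Q3 2021–Q2 2022: $89,527 + $56,254 + $7,265 + $31,610 = $184,656 (over)
Q4 2021–Q3 2022: $56,254 + $7,265 + $31,610 + $2,398 = $97,527 (under)
Q1 2022–Q4 2022: $7,265 + $31,610 + $2,398 + $73,026 = $114,299 (under)
Q2 2022–Q1 2023: $31,610 + $2,398 + $73,026 + $3,819 = $110,853 (under)
Q3 2022–Q2 2023: $2,398 + $73,026 + $3,819 + $9,340 = $88,583 (under)
Q4 2022–Q3 2023: $73,026 + $3,819 + $9,340 + $7,787 = $93,972 (under)
1 window exceeds the threshold.

1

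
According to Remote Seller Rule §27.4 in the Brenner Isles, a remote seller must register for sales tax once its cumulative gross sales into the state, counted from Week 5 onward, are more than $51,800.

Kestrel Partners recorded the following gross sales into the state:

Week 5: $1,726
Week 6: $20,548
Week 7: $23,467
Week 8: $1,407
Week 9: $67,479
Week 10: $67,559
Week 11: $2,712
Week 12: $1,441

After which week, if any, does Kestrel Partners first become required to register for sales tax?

Through Week 5: $1,726
Through Week 6: $22,274
Through Week 7: $45,741
Through Week 8: $47,148
Through Week 9: $114,627 ← exceeds threshold

Week 9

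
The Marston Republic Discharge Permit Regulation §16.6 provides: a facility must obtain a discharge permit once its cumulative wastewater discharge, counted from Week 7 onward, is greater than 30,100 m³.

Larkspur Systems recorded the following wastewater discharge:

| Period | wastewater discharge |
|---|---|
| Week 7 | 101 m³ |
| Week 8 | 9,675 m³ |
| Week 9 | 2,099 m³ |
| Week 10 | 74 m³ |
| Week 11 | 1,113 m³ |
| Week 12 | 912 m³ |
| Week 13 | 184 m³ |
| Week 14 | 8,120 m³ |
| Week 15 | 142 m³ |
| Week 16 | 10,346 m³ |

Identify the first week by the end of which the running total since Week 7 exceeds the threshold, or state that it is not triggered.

Through Week 7: 101 m³
Through Week 8: 9,776 m³
Through Week 9: 11,875 m³
Through Week 10: 11,949 m³
Through Week 11: 13,062 m³
Through Week 12: 13,974 m³
Through Week 13: 14,158 m³
Through Week 14: 22,278 m³
Through Week 15: 22,420 m³
Through Week 16: 32,766 m³ ← exceeds threshold

Week 16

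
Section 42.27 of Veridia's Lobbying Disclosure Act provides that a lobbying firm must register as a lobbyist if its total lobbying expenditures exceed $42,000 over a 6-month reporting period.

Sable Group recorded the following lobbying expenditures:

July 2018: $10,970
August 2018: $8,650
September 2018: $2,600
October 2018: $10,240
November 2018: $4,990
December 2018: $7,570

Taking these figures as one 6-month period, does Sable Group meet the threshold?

Total lobbying expenditures: $10,970 + $8,650 + $2,600 + $10,240 + $4,990 + $7,570 = $45,020.
$45,020 > $42,000, so the threshold is exceeded.

Yes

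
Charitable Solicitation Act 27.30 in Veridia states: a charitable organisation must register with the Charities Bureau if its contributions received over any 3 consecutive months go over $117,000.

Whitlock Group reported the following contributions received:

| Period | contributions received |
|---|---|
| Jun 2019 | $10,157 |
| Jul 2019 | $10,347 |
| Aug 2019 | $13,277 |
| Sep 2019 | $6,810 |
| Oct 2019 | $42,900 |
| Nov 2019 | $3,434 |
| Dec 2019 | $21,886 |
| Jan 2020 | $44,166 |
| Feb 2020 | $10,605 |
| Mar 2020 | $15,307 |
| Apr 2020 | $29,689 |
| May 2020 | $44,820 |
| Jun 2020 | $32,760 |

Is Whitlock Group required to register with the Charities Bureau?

No

Jun 2019–Aug 2019: $10,157 + $10,347 + $13,277 = $33,781 (under)
Jul 2019–Sep 2019: $10,347 + $13,277 + $6,810 = $30,434 (under)
Aug 2019–Oct 2019: $13,277 + $6,810 + $42,900 = $62,987 (under)
Sep 2019–Nov 2019: $6,810 + $42,900 + $3,434 = $53,144 (under)
Oct 2019–Dec 2019: $42,900 + $3,434 + $21,886 = $68,220 (under)
Nov 2019–Jan 2020: $3,434 + $21,886 + $44,166 = $69,486 (under)
Dec 2019–Feb 2020: $21,886 + $44,166 + $10,605 = $76,657 (under)
Jan 2020–Mar 2020: $44,166 + $10,605 + $15,307 = $70,078 (under)
Feb 2020–Apr 2020: $10,605 + $15,307 + $29,689 = $55,601 (under)
Mar 2020–May 2020: $15,307 + $29,689 + $44,820 = $89,816 (under)
Apr 2020–Jun 2020: $29,689 + $44,820 + $32,760 = $107,269 (under)
No window exceeds $117,000.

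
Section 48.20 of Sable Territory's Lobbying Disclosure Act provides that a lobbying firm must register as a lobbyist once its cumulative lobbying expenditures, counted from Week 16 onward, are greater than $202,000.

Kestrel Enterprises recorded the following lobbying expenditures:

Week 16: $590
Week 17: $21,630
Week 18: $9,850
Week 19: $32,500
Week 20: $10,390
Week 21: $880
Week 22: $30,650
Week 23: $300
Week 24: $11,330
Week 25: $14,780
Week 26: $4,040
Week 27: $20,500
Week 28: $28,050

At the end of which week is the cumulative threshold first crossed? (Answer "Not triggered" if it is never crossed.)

Not triggered

Through Week 16: $590
Through Week 17: $22,220
Through Week 18: $32,070
Through Week 19: $64,570
Through Week 20: $74,960
Through Week 21: $75,840
Through Week 22: $106,490
Through Week 23: $106,790
Through Week 24: $118,120
Through Week 25: $132,900
Through Week 26: $136,940
Through Week 27: $157,440
Through Week 28: $185,490
Final cumulative total $185,490 ≤ $202,000; the threshold is never exceeded.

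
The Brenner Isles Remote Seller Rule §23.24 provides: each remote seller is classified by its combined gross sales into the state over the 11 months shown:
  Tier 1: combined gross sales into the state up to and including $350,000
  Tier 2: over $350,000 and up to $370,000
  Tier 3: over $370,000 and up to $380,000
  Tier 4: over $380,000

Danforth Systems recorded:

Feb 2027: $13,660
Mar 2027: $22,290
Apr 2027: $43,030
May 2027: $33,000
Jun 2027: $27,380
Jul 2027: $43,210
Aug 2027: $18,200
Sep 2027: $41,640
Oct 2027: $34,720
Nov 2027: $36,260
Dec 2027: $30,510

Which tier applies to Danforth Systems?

Tier 1

Combined gross sales into the state: $13,660 + $22,290 + $43,030 + $33,000 + $27,380 + $43,210 + $18,200 + $41,640 + $34,720 + $36,260 + $30,510 = $343,900.
$343,900 ≤ $350,000, so Tier 1 applies.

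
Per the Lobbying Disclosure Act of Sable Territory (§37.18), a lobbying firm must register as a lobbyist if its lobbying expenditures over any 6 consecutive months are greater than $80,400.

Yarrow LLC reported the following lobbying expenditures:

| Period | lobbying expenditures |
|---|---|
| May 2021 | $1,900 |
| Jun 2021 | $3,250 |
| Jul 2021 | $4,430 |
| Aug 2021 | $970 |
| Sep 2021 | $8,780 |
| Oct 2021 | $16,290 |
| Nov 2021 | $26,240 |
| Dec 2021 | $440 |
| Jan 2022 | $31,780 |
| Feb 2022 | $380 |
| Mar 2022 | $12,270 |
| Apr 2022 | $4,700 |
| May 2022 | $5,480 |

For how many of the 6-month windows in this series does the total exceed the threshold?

May 2021–Oct 2021: $1,900 + $3,250 + $4,430 + $970 + $8,780 + $16,290 = $35,620 (under)
Jun 2021–Nov 2021: $3,250 + $4,430 + $970 + $8,780 + $16,290 + $26,240 = $59,960 (under)
Jul 2021–Dec 2021: $4,430 + $970 + $8,780 + $16,290 + $26,240 + $440 = $57,150 (under)
Aug 2021–Jan 2022: $970 + $8,780 + $16,290 + $26,240 + $440 + $31,780 = $84,500 (over)
Sep 2021–Feb 2022: $8,780 + $16,290 + $26,240 + $440 + $31,780 + $380 = $83,910 (over)
Oct 2021–Mar 2022: $16,290 + $26,240 + $440 + $31,780 + $380 + $12,270 = $87,400 (over)
Nov 2021–Apr 2022: $26,240 + $440 + $31,780 + $380 + $12,270 + $4,700 = $75,810 (under)
Dec 2021–May 2022: $440 + $31,780 + $380 + $12,270 + $4,700 + $5,480 = $55,050 (under)
3 windows exceed the threshold.

3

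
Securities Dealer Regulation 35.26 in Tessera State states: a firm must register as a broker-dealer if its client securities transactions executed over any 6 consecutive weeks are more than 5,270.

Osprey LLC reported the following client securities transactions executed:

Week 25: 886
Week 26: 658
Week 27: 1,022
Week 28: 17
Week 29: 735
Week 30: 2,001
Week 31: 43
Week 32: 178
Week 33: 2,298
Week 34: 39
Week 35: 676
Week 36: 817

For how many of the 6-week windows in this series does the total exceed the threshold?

Week 25–Week 30: 886 + 658 + 1,022 + 17 + 735 + 2,001 = 5,319 (over)
Week 26–Week 31: 658 + 1,022 + 17 + 735 + 2,001 + 43 = 4,476 (under)
Week 27–Week 32: 1,022 + 17 + 735 + 2,001 + 43 + 178 = 3,996 (under)
Week 28–Week 33: 17 + 735 + 2,001 + 43 + 178 + 2,298 = 5,272 (over)
Week 29–Week 34: 735 + 2,001 + 43 + 178 + 2,298 + 39 = 5,294 (over)
Week 30–Week 35: 2,001 + 43 + 178 + 2,298 + 39 + 676 = 5,235 (under)
Week 31–Week 36: 43 + 178 + 2,298 + 39 + 676 + 817 = 4,051 (under)
3 windows exceed the threshold.

3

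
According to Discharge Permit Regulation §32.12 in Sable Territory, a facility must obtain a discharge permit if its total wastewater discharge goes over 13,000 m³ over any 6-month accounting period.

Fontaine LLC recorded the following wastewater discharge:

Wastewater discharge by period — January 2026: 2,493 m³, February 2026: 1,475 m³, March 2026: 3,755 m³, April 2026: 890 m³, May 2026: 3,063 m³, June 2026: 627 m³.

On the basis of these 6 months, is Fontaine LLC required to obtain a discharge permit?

Total wastewater discharge: 2,493 m³ + 1,475 m³ + 3,755 m³ + 890 m³ + 3,063 m³ + 627 m³ = 12,303 m³.
12,303 m³ ≤ 13,000 m³, so the threshold is not exceeded.

No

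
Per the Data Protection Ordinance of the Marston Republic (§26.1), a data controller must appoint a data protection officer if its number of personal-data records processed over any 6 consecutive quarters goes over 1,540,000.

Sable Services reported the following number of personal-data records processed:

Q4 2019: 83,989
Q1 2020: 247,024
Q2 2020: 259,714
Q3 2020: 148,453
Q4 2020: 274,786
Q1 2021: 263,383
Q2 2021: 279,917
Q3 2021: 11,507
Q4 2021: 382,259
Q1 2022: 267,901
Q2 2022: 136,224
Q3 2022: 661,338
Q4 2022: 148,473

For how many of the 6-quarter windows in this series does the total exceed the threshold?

Q4 2019–Q1 2021: 83,989 + 247,024 + 259,714 + 148,453 + 274,786 + 263,383 = 1,277,349 (under)
Q1 2020–Q2 2021: 247,024 + 259,714 + 148,453 + 274,786 + 263,383 + 279,917 = 1,473,277 (under)
Q2 2020–Q3 2021: 259,714 + 148,453 + 274,786 + 263,383 + 279,917 + 11,507 = 1,237,760 (under)
Q3 2020–Q4 2021: 148,453 + 274,786 + 263,383 + 279,917 + 11,507 + 382,259 = 1,360,305 (under)
Q4 2020–Q1 2022: 274,786 + 263,383 + 279,917 + 11,507 + 382,259 + 267,901 = 1,479,753 (under)
Q1 2021–Q2 2022: 263,383 + 279,917 + 11,507 + 382,259 + 267,901 + 136,224 = 1,341,191 (under)
Q2 2021–Q3 2022: 279,917 + 11,507 + 382,259 + 267,901 + 136,224 + 661,338 = 1,739,146 (over)
Q3 2021–Q4 2022: 11,507 + 382,259 + 267,901 + 136,224 + 661,338 + 148,473 = 1,607,702 (over)
2 windows exceed the threshold.

2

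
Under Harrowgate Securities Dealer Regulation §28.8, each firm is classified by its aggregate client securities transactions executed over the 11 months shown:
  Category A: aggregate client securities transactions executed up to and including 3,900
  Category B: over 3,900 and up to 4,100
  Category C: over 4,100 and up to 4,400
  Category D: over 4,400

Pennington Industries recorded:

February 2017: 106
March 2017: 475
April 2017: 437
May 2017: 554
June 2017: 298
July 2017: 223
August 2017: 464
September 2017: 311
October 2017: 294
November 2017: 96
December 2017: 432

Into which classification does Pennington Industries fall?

Aggregate client securities transactions executed: 106 + 475 + 437 + 554 + 298 + 223 + 464 + 311 + 294 + 96 + 432 = 3,690.
3,690 ≤ 3,900, so Category A applies.

Category A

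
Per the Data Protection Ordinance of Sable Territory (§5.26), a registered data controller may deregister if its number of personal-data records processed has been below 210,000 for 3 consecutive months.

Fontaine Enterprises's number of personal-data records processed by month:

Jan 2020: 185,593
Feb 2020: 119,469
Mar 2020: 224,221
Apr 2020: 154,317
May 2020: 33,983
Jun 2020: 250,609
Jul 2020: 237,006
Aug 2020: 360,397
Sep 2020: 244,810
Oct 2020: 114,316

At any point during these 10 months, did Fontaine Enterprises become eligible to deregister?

Months below 210,000: Jan 2020, Feb 2020, Apr 2020, May 2020, Oct 2020.
Longest run of consecutive months below the threshold: 2.
2 < 3, so Fontaine Enterprises never became eligible.

No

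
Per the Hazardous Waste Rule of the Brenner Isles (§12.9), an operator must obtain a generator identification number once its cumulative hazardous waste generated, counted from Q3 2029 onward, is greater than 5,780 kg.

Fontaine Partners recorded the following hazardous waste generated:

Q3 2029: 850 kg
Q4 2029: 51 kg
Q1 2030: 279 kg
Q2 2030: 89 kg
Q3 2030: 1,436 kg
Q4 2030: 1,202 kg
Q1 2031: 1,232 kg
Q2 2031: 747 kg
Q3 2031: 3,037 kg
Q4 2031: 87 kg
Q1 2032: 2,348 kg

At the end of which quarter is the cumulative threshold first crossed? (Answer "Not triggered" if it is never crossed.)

Through Q3 2029: 850 kg
Through Q4 2029: 901 kg
Through Q1 2030: 1,180 kg
Through Q2 2030: 1,269 kg
Through Q3 2030: 2,705 kg
Through Q4 2030: 3,907 kg
Through Q1 2031: 5,139 kg
Through Q2 2031: 5,886 kg ← exceeds threshold

Q2 2031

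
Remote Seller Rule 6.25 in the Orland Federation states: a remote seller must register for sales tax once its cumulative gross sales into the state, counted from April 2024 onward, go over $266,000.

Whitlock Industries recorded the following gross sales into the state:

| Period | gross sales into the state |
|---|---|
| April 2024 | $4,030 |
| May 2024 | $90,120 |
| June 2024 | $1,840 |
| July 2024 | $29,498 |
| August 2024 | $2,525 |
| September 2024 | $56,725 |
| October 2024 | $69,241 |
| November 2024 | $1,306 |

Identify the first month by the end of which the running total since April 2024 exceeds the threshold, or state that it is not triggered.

Not triggered

Through April 2024: $4,030
Through May 2024: $94,150
Through June 2024: $95,990
Through July 2024: $125,488
Through August 2024: $128,013
Through September 2024: $184,738
Through October 2024: $253,979
Through November 2024: $255,285
Final cumulative total $255,285 ≤ $266,000; the threshold is never exceeded.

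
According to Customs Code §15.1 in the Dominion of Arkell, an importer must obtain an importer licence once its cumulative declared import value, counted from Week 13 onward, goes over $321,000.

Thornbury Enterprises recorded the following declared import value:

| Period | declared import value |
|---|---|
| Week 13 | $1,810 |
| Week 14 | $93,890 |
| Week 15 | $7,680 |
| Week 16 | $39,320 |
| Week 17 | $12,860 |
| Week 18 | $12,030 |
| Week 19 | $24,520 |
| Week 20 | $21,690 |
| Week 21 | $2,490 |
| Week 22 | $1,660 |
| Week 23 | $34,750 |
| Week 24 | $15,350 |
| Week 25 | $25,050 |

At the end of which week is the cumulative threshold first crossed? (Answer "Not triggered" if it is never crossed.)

Not triggered

Through Week 13: $1,810
Through Week 14: $95,700
Through Week 15: $103,380
Through Week 16: $142,700
Through Week 17: $155,560
Through Week 18: $167,590
Through Week 19: $192,110
Through Week 20: $213,800
Through Week 21: $216,290
Through Week 22: $217,950
Through Week 23: $252,700
Through Week 24: $268,050
Through Week 25: $293,100
Final cumulative total $293,100 ≤ $321,000; the threshold is never exceeded.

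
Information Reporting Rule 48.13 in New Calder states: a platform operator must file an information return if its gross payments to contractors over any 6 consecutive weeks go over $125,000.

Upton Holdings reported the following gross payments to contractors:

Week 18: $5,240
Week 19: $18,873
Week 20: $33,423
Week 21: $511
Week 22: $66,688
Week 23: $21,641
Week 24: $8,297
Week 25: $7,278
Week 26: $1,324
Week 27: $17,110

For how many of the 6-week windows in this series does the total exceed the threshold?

3

Week 18–Week 23: $5,240 + $18,873 + $33,423 + $511 + $66,688 + $21,641 = $146,376 (over)
Week 19–Week 24: $18,873 + $33,423 + $511 + $66,688 + $21,641 + $8,297 = $149,433 (over)
Week 20–Week 25: $33,423 + $511 + $66,688 + $21,641 + $8,297 + $7,278 = $137,838 (over)
Week 21–Week 26: $511 + $66,688 + $21,641 + $8,297 + $7,278 + $1,324 = $105,739 (under)
Week 22–Week 27: $66,688 + $21,641 + $8,297 + $7,278 + $1,324 + $17,110 = $122,338 (under)
3 windows exceed the threshold.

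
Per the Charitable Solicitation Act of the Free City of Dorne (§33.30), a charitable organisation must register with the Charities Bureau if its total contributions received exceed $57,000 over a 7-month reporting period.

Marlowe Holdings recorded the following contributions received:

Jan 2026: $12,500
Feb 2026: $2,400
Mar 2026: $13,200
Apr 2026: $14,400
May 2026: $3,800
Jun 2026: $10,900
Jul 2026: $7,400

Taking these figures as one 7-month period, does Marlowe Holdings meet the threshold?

Yes

Total contributions received: $12,500 + $2,400 + $13,200 + $14,400 + $3,800 + $10,900 + $7,400 = $64,600.
$64,600 > $57,000, so the threshold is exceeded.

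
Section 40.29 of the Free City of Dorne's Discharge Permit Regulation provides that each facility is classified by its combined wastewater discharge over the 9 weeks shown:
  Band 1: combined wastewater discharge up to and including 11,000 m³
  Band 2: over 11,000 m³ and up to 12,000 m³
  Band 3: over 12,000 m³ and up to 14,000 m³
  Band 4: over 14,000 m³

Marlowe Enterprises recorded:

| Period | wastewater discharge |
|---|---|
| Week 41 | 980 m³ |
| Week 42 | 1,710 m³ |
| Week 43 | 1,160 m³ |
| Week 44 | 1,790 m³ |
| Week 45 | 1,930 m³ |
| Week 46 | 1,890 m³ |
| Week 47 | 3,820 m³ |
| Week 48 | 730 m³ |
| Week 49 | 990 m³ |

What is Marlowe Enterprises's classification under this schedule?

Band 4

Combined wastewater discharge: 980 m³ + 1,710 m³ + 1,160 m³ + 1,790 m³ + 1,930 m³ + 1,890 m³ + 3,820 m³ + 730 m³ + 990 m³ = 15,000 m³.
15,000 m³ > 14,000 m³, so Band 4 applies.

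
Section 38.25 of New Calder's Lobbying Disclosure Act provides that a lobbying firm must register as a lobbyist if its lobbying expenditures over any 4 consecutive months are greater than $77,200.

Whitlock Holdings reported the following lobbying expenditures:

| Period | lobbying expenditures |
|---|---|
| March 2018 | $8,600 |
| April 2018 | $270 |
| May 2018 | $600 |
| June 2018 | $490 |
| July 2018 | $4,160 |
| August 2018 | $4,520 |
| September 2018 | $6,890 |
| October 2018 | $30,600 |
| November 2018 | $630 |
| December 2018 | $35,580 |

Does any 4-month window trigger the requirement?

No

March 2018–June 2018: $8,600 + $270 + $600 + $490 = $9,960 (under)
April 2018–July 2018: $270 + $600 + $490 + $4,160 = $5,520 (under)
May 2018–August 2018: $600 + $490 + $4,160 + $4,520 = $9,770 (under)
June 2018–September 2018: $490 + $4,160 + $4,520 + $6,890 = $16,060 (under)
July 2018–October 2018: $4,160 + $4,520 + $6,890 + $30,600 = $46,170 (under)
August 2018–November 2018: $4,520 + $6,890 + $30,600 + $630 = $42,640 (under)
September 2018–December 2018: $6,890 + $30,600 + $630 + $35,580 = $73,700 (under)
No window exceeds $77,200.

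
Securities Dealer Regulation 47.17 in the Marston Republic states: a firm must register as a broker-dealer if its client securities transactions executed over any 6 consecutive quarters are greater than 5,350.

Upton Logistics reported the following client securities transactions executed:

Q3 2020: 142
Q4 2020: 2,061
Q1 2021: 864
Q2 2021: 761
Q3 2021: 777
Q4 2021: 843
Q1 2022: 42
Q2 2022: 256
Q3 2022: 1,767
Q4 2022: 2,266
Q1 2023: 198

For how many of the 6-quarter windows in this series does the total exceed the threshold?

3

Q3 2020–Q4 2021: 142 + 2,061 + 864 + 761 + 777 + 843 = 5,448 (over)
Q4 2020–Q1 2022: 2,061 + 864 + 761 + 777 + 843 + 42 = 5,348 (under)
Q1 2021–Q2 2022: 864 + 761 + 777 + 843 + 42 + 256 = 3,543 (under)
Q2 2021–Q3 2022: 761 + 777 + 843 + 42 + 256 + 1,767 = 4,446 (under)
Q3 2021–Q4 2022: 777 + 843 + 42 + 256 + 1,767 + 2,266 = 5,951 (over)
Q4 2021–Q1 2023: 843 + 42 + 256 + 1,767 + 2,266 + 198 = 5,372 (over)
3 windows exceed the threshold.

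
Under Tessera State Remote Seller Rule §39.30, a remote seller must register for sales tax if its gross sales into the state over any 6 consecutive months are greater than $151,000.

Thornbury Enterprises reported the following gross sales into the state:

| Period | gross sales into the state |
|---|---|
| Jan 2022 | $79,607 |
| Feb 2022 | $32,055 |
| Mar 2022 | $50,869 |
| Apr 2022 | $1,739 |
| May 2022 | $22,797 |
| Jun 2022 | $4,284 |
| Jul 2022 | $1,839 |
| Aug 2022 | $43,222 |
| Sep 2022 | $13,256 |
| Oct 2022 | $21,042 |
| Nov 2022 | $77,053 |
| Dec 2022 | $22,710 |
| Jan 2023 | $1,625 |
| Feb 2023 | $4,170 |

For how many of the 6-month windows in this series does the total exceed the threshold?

4

Jan 2022–Jun 2022: $79,607 + $32,055 + $50,869 + $1,739 + $22,797 + $4,284 = $191,351 (over)
Feb 2022–Jul 2022: $32,055 + $50,869 + $1,739 + $22,797 + $4,284 + $1,839 = $113,583 (under)
Mar 2022–Aug 2022: $50,869 + $1,739 + $22,797 + $4,284 + $1,839 + $43,222 = $124,750 (under)
Apr 2022–Sep 2022: $1,739 + $22,797 + $4,284 + $1,839 + $43,222 + $13,256 = $87,137 (under)
May 2022–Oct 2022: $22,797 + $4,284 + $1,839 + $43,222 + $13,256 + $21,042 = $106,440 (under)
Jun 2022–Nov 2022: $4,284 + $1,839 + $43,222 + $13,256 + $21,042 + $77,053 = $160,696 (over)
Jul 2022–Dec 2022: $1,839 + $43,222 + $13,256 + $21,042 + $77,053 + $22,710 = $179,122 (over)
Aug 2022–Jan 2023: $43,222 + $13,256 + $21,042 + $77,053 + $22,710 + $1,625 = $178,908 (over)
Sep 2022–Feb 2023: $13,256 + $21,042 + $77,053 + $22,710 + $1,625 + $4,170 = $139,856 (under)
4 windows exceed the threshold.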